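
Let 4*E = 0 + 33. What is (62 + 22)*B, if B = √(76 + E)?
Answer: 42*√337 ≈ 771.02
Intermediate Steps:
E = 33/4 (E = (0 + 33)/4 = (¼)*33 = 33/4 ≈ 8.2500)
B = √337/2 (B = √(76 + 33/4) = √(337/4) = √337/2 ≈ 9.1788)
(62 + 22)*B = (62 + 22)*(√337/2) = 84*(√337/2) = 42*√337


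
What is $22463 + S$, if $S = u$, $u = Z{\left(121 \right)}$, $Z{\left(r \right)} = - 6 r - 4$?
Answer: $21733$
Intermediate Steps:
$Z{\left(r \right)} = -4 - 6 r$
$u = -730$ ($u = -4 - 726 = -730$)
$S = -730$
$22463 + S = 22463 - 730 = 21733$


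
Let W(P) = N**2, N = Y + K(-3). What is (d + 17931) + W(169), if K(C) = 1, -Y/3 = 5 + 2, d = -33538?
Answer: -15207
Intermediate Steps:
Y = -21 (Y = -3*(5 + 2) = -3*7 = -21)
N = -20 (N = -21 + 1 = -20)
W(P) = 400 (W(P) = (-20)**2 = 400)
(d + 17931) + W(169) = (-33538 + 17931) + 400 = -15607 + 400 = -15207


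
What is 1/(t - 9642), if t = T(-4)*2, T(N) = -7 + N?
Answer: -1/9664 ≈ -0.00010348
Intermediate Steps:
t = -22 (t = (-7 - 4)*2 = -11*2 = -22)
1/(t - 9642) = 1/(-22 - 9642) = 1/(-9664) = -1/9664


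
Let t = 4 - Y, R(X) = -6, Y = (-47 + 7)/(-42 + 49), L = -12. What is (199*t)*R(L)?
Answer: -81192/7 ≈ -11599.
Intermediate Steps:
Y = -40/7 ≈ -5.7143
t = 68/7 (t = 4 - 1*(-40/7) = 4 + 40/7 = 68/7 ≈ 9.7143)
(199*t)*R(L) = (199*(68/7))*(-6) = (13532/7)*(-6) = -81192/7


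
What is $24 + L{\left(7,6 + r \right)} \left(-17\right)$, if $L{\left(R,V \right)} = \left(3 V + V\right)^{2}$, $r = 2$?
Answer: $-17384$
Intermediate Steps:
$L{\left(R,V \right)} = 16 V^{2}$ ($L{\left(R,V \right)} = \left(4 V\right)^{2} = 16 V^{2}$)
$24 + L{\left(7,6 + r \right)} \left(-17\right) = 24 + 16 \left(6 + 2\right)^{2} \left(-17\right) = 24 + 16 \cdot 8^{2} \left(-17\right) = 24 + 16 \cdot 64 \left(-17\right) = 24 + 1024 \left(-17\right) = 24 - 17408 = -17384$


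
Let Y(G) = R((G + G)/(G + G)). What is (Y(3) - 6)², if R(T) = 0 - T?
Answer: 49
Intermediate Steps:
R(T) = -T
Y(G) = -1 (Y(G) = -(G + G)/(G + G) = -2*G/(2*G) = -2*G*1/(2*G) = -1*1 = -1)
(Y(3) - 6)² = (-1 - 6)² = (-7)² = 49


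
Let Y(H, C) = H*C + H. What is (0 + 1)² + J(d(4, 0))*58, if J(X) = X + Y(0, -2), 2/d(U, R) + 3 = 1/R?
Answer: 1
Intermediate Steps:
d(U, R) = 2/(-3 + 1/R)
Y(H, C) = H + C*H (Y(H, C) = C*H + H = H + C*H)
J(X) = X (J(X) = X + 0*(1 - 2) = X + 0*(-1) = X + 0 = X)
(0 + 1)² + J(d(4, 0))*58 = (0 + 1)² - 2*0/(-1 + 3*0)*58 = 1² - 2*0/(-1 + 0)*58 = 1 - 2*0/(-1)*58 = 1 - 2*0*(-1)*58 = 1 + 0*58 = 1 + 0 = 1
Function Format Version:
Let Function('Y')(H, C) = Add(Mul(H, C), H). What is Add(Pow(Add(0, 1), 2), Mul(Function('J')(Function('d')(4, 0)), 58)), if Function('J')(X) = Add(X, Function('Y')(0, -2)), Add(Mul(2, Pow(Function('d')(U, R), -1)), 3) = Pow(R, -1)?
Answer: 1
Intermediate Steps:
Function('d')(U, R) = Mul(2, Pow(Add(-3, Pow(R, -1)), -1))
Function('Y')(H, C) = Add(H, Mul(C, H)) (Function('Y')(H, C) = Add(Mul(C, H), H) = Add(H, Mul(C, H)))
Function('J')(X) = X (Function('J')(X) = Add(X, Mul(0, Add(1, -2))) = Add(X, Mul(0, -1)) = Add(X, 0) = X)
Add(Pow(Add(0, 1), 2), Mul(Function('J')(Function('d')(4, 0)), 58)) = Add(Pow(Add(0, 1), 2), Mul(Mul(-2, 0, Pow(Add(-1, Mul(3, 0)), -1)), 58)) = Add(Pow(1, 2), Mul(Mul(-2, 0, Pow(Add(-1, 0), -1)), 58)) = Add(1, Mul(Mul(-2, 0, Pow(-1, -1)), 58)) = Add(1, Mul(Mul(-2, 0, -1), 58)) = Add(1, Mul(0, 58)) = Add(1, 0) = 1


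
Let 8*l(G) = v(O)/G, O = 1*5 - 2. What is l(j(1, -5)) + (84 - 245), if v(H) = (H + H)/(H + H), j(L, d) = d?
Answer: -6441/40 ≈ -161.02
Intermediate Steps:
O = 3 (O = 5 - 2 = 3)
v(H) = 1 (v(H) = (2*H)/((2*H)) = (2*H)*(1/(2*H)) = 1)
l(G) = 1/(8*G) (l(G) = (1/G)/8 = 1/(8*G))
l(j(1, -5)) + (84 - 245) = (1/8)/(-5) + (84 - 245) = (1/8)*(-1/5) - 161 = -1/40 - 161 = -6441/40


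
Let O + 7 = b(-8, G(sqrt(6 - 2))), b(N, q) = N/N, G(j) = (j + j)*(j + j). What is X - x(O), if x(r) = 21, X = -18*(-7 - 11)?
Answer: 303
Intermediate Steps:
G(j) = 4*j**2 (G(j) = (2*j)*(2*j) = 4*j**2)
b(N, q) = 1
X = 324 (X = -18*(-18) = 324)
O = -6 (O = -7 + 1 = -6)
X - x(O) = 324 - 1*21 = 324 - 21 = 303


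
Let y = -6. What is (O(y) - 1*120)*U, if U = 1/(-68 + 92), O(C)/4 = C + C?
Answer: -7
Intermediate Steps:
O(C) = 8*C (O(C) = 4*(C + C) = 4*(2*C) = 8*C)
U = 1/24 ≈ 0.041667
(O(y) - 1*120)*U = (8*(-6) - 1*120)*(1/24) = (-48 - 120)*(1/24) = -168*1/24 = -7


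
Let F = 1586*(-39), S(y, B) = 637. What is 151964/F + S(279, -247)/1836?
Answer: -39934151/18927324 ≈ -2.1099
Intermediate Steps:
F = -61854
151964/F + S(279, -247)/1836 = 151964/(-61854) + 637/1836 = 151964*(-1/61854) + 637*(1/1836) = -75982/30927 + 637/1836 = -39934151/18927324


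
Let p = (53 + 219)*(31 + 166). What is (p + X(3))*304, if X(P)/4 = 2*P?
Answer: 16296832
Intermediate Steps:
X(P) = 8*P (X(P) = 4*(2*P) = 8*P)
p = 53584 (p = 272*197 = 53584)
(p + X(3))*304 = (53584 + 8*3)*304 = (53584 + 24)*304 = 53608*304 = 16296832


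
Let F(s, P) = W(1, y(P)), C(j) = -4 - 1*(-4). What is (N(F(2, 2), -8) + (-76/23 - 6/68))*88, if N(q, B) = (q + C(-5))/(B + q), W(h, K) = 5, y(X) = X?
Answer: -522236/1173 ≈ -445.21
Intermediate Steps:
C(j) = 0 (C(j) = -4 + 4 = 0)
F(s, P) = 5
N(q, B) = q/(B + q) (N(q, B) = (q + 0)/(B + q) = q/(B + q))
(N(F(2, 2), -8) + (-76/23 - 6/68))*88 = (5/(-8 + 5) + (-76/23 - 6/68))*88 = (5/(-3) + (-76*1/23 - 6*1/68))*88 = (5*(-1/3) + (-76/23 - 3/34))*88 = (-5/3 - 2653/782)*88 = -11869/2346*88 = -522236/1173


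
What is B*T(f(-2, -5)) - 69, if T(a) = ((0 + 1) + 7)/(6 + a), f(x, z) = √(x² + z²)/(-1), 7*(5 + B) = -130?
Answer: -11301/49 - 1320*√29/49 ≈ -375.70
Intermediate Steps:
B = -165/7 (B = -5 + (⅐)*(-130) = -5 - 130/7 = -165/7 ≈ -23.571)
f(x, z) = -√(x² + z²) (f(x, z) = √(x² + z²)*(-1) = -√(x² + z²))
T(a) = 8/(6 + a) (T(a) = (1 + 7)/(6 + a) = 8/(6 + a))
B*T(f(-2, -5)) - 69 = -1320/(7*(6 - √((-2)² + (-5)²))) - 69 = -1320/(7*(6 - √(4 + 25))) - 69 = -1320/(7*(6 - √29)) - 69 = -69 - 1320/(7*(6 - √29))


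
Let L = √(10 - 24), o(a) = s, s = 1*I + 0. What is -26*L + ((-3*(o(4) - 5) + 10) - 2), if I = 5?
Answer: 8 - 26*I*√14 ≈ 8.0 - 97.283*I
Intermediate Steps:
s = 5 (s = 1*5 + 0 = 5 + 0 = 5)
o(a) = 5
L = I*√14 (L = √(-14) = I*√14 ≈ 3.7417*I)
-26*L + ((-3*(o(4) - 5) + 10) - 2) = -26*I*√14 + ((-3*(5 - 5) + 10) - 2) = -26*I*√14 + ((-3*0 + 10) - 2) = -26*I*√14 + ((0 + 10) - 2) = -26*I*√14 + (10 - 2) = -26*I*√14 + 8 = 8 - 26*I*√14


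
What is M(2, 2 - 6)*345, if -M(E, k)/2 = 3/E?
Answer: -1035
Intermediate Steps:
M(E, k) = -6/E
M(2, 2 - 6)*345 = -6/2*345 = -6*½*345 = -3*345 = -1035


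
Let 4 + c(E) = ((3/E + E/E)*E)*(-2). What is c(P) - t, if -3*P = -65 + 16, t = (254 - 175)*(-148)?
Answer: 34948/3 ≈ 11649.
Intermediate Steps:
t = -11692 (t = 79*(-148) = -11692)
P = 49/3 (P = -(-65 + 16)/3 = -⅓*(-49) = 49/3 ≈ 16.333)
c(E) = -4 - 2*E*(1 + 3/E) (c(E) = -4 + ((3/E + E/E)*E)*(-2) = -4 + ((3/E + 1)*E)*(-2) = -4 + ((1 + 3/E)*E)*(-2) = -4 + (E*(1 + 3/E))*(-2) = -4 - 2*E*(1 + 3/E))
c(P) - t = (-10 - 2*49/3) - 1*(-11692) = (-10 - 98/3) + 11692 = -128/3 + 11692 = 34948/3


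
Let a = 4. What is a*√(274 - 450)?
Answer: 16*I*√11 ≈ 53.066*I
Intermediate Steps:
a*√(274 - 450) = 4*√(274 - 450) = 4*√(-176) = 4*(4*I*√11) = 16*I*√11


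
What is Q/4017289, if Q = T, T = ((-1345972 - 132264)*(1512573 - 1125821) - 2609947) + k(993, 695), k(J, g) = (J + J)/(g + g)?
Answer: -397340770895212/2792015855 ≈ -1.4231e+5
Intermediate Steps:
k(J, g) = J/g (k(J, g) = (2*J)/((2*g)) = (2*J)*(1/(2*g)) = J/g)
T = -397340770895212/695 (T = ((-1345972 - 132264)*(1512573 - 1125821) - 2609947) + 993/695 = (-1478236*386752 - 2609947) + 993*(1/695) = (-571710729472 - 2609947) + 993/695 = -571713339419 + 993/695 = -397340770895212/695 ≈ -5.7171e+11)
Q = -397340770895212/695 ≈ -5.7171e+11
Q/4017289 = -397340770895212/695/4017289 = -397340770895212/695*1/4017289 = -397340770895212/2792015855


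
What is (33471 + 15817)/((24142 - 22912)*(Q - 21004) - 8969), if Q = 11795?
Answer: -49288/11336039 ≈ -0.0043479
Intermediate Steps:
(33471 + 15817)/((24142 - 22912)*(Q - 21004) - 8969) = (33471 + 15817)/((24142 - 22912)*(11795 - 21004) - 8969) = 49288/(1230*(-9209) - 8969) = 49288/(-11327070 - 8969) = 49288/(-11336039) = 49288*(-1/11336039) = -49288/11336039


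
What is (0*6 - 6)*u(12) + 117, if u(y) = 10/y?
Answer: 112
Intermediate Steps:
(0*6 - 6)*u(12) + 117 = (0*6 - 6)*(10/12) + 117 = (0 - 6)*(10*(1/12)) + 117 = -6*5/6 + 117 = -5 + 117 = 112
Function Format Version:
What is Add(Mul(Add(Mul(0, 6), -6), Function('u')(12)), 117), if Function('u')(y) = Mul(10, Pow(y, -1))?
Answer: 112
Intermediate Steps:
Add(Mul(Add(Mul(0, 6), -6), Function('u')(12)), 117) = Add(Mul(Add(Mul(0, 6), -6), Mul(10, Pow(12, -1))), 117) = Add(Mul(Add(0, -6), Mul(10, Rational(1, 12))), 117) = Add(Mul(-6, Rational(5, 6)), 117) = Add(-5, 117) = 112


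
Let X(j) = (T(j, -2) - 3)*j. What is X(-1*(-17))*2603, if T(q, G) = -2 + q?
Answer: 531012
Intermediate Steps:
X(j) = j*(-5 + j) (X(j) = ((-2 + j) - 3)*j = (-5 + j)*j = j*(-5 + j))
X(-1*(-17))*2603 = ((-1*(-17))*(-5 - 1*(-17)))*2603 = (17*(-5 + 17))*2603 = (17*12)*2603 = 204*2603 = 531012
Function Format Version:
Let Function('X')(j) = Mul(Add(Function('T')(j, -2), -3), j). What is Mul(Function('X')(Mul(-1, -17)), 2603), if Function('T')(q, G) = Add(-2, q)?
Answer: 531012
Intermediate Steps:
Function('X')(j) = Mul(j, Add(-5, j)) (Function('X')(j) = Mul(Add(Add(-2, j), -3), j) = Mul(Add(-5, j), j) = Mul(j, Add(-5, j)))
Mul(Function('X')(Mul(-1, -17)), 2603) = Mul(Mul(Mul(-1, -17), Add(-5, Mul(-1, -17))), 2603) = Mul(Mul(17, Add(-5, 17)), 2603) = Mul(Mul(17, 12), 2603) = Mul(204, 2603) = 531012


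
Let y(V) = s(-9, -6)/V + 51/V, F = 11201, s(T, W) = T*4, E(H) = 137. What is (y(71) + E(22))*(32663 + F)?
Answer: 427323088/71 ≈ 6.0186e+6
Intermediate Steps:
s(T, W) = 4*T
y(V) = 15/V (y(V) = (4*(-9))/V + 51/V = -36/V + 51/V = 15/V)
(y(71) + E(22))*(32663 + F) = (15/71 + 137)*(32663 + 11201) = (15*(1/71) + 137)*43864 = (15/71 + 137)*43864 = (9742/71)*43864 = 427323088/71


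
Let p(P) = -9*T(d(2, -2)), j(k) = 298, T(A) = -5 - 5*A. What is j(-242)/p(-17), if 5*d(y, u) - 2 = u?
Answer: 298/45 ≈ 6.6222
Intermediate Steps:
d(y, u) = 2/5 + u/5
p(P) = 45 (p(P) = -9*(-5 - 5*(2/5 + (1/5)*(-2))) = -9*(-5 - 5*(2/5 - 2/5)) = -9*(-5 - 5*0) = -9*(-5 + 0) = -9*(-5) = 45)
j(-242)/p(-17) = 298/45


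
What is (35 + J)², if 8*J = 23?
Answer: 91809/64 ≈ 1434.5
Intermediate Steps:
J = 23/8 (J = (⅛)*23 = 23/8 ≈ 2.8750)
(35 + J)² = (35 + 23/8)² = (303/8)² = 91809/64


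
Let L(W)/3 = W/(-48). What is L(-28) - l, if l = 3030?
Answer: -12113/4 ≈ -3028.3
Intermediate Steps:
L(W) = -W/16 (L(W) = 3*(W/(-48)) = 3*(W*(-1/48)) = 3*(-W/48) = -W/16)
L(-28) - l = -1/16*(-28) - 1*3030 = 7/4 - 3030 = -12113/4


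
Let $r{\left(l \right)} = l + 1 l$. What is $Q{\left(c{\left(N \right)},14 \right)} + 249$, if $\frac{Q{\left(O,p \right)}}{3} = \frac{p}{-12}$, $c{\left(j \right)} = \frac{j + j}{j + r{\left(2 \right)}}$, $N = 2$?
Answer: $\frac{491}{2} \approx 245.5$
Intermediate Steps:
$r{\left(l \right)} = 2 l$ ($r{\left(l \right)} = l + l = 2 l$)
$c{\left(j \right)} = \frac{2 j}{4 + j}$ ($c{\left(j \right)} = \frac{j + j}{j + 2 \cdot 2} = \frac{2 j}{j + 4} = \frac{2 j}{4 + j}$)
$Q{\left(O,p \right)} = - \frac{p}{4}$ ($Q{\left(O,p \right)} = 3 \frac{p}{-12} = 3 p \left(- \frac{1}{12}\right) = 3 \left(- \frac{p}{12}\right) = - \frac{p}{4}$)
$Q{\left(c{\left(N \right)},14 \right)} + 249 = \left(- \frac{1}{4}\right) 14 + 249 = - \frac{7}{2} + 249 = \frac{491}{2}$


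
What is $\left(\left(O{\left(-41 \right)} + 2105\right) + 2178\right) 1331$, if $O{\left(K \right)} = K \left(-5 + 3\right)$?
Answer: $5809815$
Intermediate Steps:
$O{\left(K \right)} = - 2 K$ ($O{\left(K \right)} = K \left(-2\right) = - 2 K$)
$\left(\left(O{\left(-41 \right)} + 2105\right) + 2178\right) 1331 = \left(\left(\left(-2\right) \left(-41\right) + 2105\right) + 2178\right) 1331 = \left(\left(82 + 2105\right) + 2178\right) 1331 = \left(2187 + 2178\right) 1331 = 4365 \cdot 1331 = 5809815$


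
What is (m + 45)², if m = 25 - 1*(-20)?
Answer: 8100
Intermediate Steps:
m = 45 (m = 25 + 20 = 45)
(m + 45)² = (45 + 45)² = 90² = 8100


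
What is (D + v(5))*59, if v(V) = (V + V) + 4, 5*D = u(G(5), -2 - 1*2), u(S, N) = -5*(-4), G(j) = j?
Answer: 1062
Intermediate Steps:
u(S, N) = 20
D = 4 (D = (⅕)*20 = 4)
v(V) = 4 + 2*V (v(V) = 2*V + 4 = 4 + 2*V)
(D + v(5))*59 = (4 + (4 + 2*5))*59 = (4 + (4 + 10))*59 = (4 + 14)*59 = 18*59 = 1062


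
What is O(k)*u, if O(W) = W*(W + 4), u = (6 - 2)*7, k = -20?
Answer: 8960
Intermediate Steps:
u = 28 (u = 4*7 = 28)
O(W) = W*(4 + W)
O(k)*u = -20*(4 - 20)*28 = -20*(-16)*28 = 320*28 = 8960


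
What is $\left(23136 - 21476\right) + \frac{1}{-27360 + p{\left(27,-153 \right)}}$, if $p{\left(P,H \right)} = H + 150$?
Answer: $\frac{45422579}{27363} \approx 1660.0$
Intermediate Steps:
$p{\left(P,H \right)} = 150 + H$
$\left(23136 - 21476\right) + \frac{1}{-27360 + p{\left(27,-153 \right)}} = \left(23136 - 21476\right) + \frac{1}{-27360 + \left(150 - 153\right)} = 1660 + \frac{1}{-27360 - 3} = 1660 + \frac{1}{-27363} = 1660 - \frac{1}{27363} = \frac{45422579}{27363}$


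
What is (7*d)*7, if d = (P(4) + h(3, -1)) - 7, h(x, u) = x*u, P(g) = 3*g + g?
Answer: 294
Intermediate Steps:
P(g) = 4*g
h(x, u) = u*x
d = 6 (d = (4*4 - 1*3) - 7 = (16 - 3) - 7 = 13 - 7 = 6)
(7*d)*7 = (7*6)*7 = 42*7 = 294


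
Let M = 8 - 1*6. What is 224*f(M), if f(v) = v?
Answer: 448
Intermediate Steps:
M = 2 (M = 8 - 6 = 2)
224*f(M) = 224*2 = 448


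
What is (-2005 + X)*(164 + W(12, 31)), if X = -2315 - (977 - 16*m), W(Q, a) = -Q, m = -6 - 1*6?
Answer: -834328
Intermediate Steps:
m = -12 (m = -6 - 6 = -12)
X = -3484 (X = -2315 - (977 - 16*(-12)) = -2315 - (977 + 192) = -2315 - 1*1169 = -2315 - 1169 = -3484)
(-2005 + X)*(164 + W(12, 31)) = (-2005 - 3484)*(164 - 1*12) = -5489*(164 - 12) = -5489*152 = -834328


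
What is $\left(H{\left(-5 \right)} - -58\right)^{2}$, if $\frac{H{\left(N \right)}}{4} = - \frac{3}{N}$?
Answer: $\frac{91204}{25} \approx 3648.2$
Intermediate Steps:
$H{\left(N \right)} = - \frac{12}{N}$ ($H{\left(N \right)} = 4 \left(- \frac{3}{N}\right) = - \frac{12}{N}$)
$\left(H{\left(-5 \right)} - -58\right)^{2} = \left(- \frac{12}{-5} - -58\right)^{2} = \left(\left(-12\right) \left(- \frac{1}{5}\right) + 58\right)^{2} = \left(\frac{12}{5} + 58\right)^{2} = \left(\frac{302}{5}\right)^{2} = \frac{91204}{25}$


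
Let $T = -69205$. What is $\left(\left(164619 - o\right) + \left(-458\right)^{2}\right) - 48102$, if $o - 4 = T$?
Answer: $395482$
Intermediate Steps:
$o = -69201$ ($o = 4 - 69205 = -69201$)
$\left(\left(164619 - o\right) + \left(-458\right)^{2}\right) - 48102 = \left(\left(164619 - -69201\right) + \left(-458\right)^{2}\right) - 48102 = \left(\left(164619 + 69201\right) + 209764\right) - 48102 = \left(233820 + 209764\right) - 48102 = 443584 - 48102 = 395482$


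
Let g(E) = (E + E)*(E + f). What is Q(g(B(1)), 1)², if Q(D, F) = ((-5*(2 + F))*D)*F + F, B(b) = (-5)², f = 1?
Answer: 380211001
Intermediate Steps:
B(b) = 25
g(E) = 2*E*(1 + E) (g(E) = (E + E)*(E + 1) = (2*E)*(1 + E) = 2*E*(1 + E))
Q(D, F) = F + D*F*(-10 - 5*F) (Q(D, F) = ((-10 - 5*F)*D)*F + F = (D*(-10 - 5*F))*F + F = D*F*(-10 - 5*F) + F = F + D*F*(-10 - 5*F))
Q(g(B(1)), 1)² = (1*(1 - 20*25*(1 + 25) - 5*2*25*(1 + 25)*1))² = (1*(1 - 20*25*26 - 5*2*25*26*1))² = (1*(1 - 10*1300 - 5*1300*1))² = (1*(1 - 13000 - 6500))² = (1*(-19499))² = (-19499)² = 380211001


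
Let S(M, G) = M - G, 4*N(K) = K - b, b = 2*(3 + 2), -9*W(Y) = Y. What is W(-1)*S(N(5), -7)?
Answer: 23/36 ≈ 0.63889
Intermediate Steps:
W(Y) = -Y/9
b = 10 (b = 2*5 = 10)
N(K) = -5/2 + K/4 (N(K) = (K - 1*10)/4 = (K - 10)/4 = (-10 + K)/4 = -5/2 + K/4)
W(-1)*S(N(5), -7) = (-⅑*(-1))*((-5/2 + (¼)*5) - 1*(-7)) = ((-5/2 + 5/4) + 7)/9 = (-5/4 + 7)/9 = (⅑)*(23/4) = 23/36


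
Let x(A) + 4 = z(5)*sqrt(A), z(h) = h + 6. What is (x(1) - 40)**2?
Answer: 1089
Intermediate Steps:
z(h) = 6 + h
x(A) = -4 + 11*sqrt(A) (x(A) = -4 + (6 + 5)*sqrt(A) = -4 + 11*sqrt(A))
(x(1) - 40)**2 = ((-4 + 11*sqrt(1)) - 40)**2 = ((-4 + 11*1) - 40)**2 = ((-4 + 11) - 40)**2 = (7 - 40)**2 = (-33)**2 = 1089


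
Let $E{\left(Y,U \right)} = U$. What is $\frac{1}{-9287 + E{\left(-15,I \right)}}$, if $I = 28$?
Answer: $- \frac{1}{9259} \approx -0.000108$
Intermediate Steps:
$\frac{1}{-9287 + E{\left(-15,I \right)}} = \frac{1}{-9287 + 28} = \frac{1}{-9259} = - \frac{1}{9259}$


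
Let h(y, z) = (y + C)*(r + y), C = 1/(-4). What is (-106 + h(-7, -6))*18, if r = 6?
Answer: -3555/2 ≈ -1777.5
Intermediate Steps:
C = -1/4 ≈ -0.25000
h(y, z) = (6 + y)*(-1/4 + y) (h(y, z) = (y - 1/4)*(6 + y) = (-1/4 + y)*(6 + y) = (6 + y)*(-1/4 + y))
(-106 + h(-7, -6))*18 = (-106 + (-3/2 + (-7)**2 + (23/4)*(-7)))*18 = (-106 + (-3/2 + 49 - 161/4))*18 = (-106 + 29/4)*18 = -395/4*18 = -3555/2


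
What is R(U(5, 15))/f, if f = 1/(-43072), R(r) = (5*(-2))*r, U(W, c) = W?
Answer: 2153600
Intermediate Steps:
R(r) = -10*r
f = -1/43072 ≈ -2.3217e-5
R(U(5, 15))/f = (-10*5)/(-1/43072) = -50*(-43072) = 2153600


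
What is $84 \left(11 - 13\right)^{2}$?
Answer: $336$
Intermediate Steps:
$84 \left(11 - 13\right)^{2} = 84 \left(-2\right)^{2} = 84 \cdot 4 = 336$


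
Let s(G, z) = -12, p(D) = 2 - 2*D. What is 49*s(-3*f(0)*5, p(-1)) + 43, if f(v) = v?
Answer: -545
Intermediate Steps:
49*s(-3*f(0)*5, p(-1)) + 43 = 49*(-12) + 43 = -588 + 43 = -545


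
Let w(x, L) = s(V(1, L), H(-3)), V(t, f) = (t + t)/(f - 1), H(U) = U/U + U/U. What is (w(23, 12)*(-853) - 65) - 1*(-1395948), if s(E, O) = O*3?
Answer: 1390765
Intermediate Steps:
H(U) = 2 (H(U) = 1 + 1 = 2)
V(t, f) = 2*t/(-1 + f) (V(t, f) = (2*t)/(-1 + f) = 2*t/(-1 + f))
s(E, O) = 3*O
w(x, L) = 6 (w(x, L) = 3*2 = 6)
(w(23, 12)*(-853) - 65) - 1*(-1395948) = (6*(-853) - 65) - 1*(-1395948) = (-5118 - 65) + 1395948 = -5183 + 1395948 = 1390765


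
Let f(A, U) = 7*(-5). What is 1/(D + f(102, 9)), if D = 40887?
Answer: 1/40852 ≈ 2.4479e-5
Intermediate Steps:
f(A, U) = -35
1/(D + f(102, 9)) = 1/(40887 - 35) = 1/40852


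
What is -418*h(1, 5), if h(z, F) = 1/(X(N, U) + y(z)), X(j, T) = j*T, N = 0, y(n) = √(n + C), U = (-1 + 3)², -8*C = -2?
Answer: -836*√5/5 ≈ -373.87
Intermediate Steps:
C = ¼ (C = -⅛*(-2) = ¼ ≈ 0.25000)
U = 4 (U = 2² = 4)
y(n) = √(¼ + n) (y(n) = √(n + ¼) = √(¼ + n))
X(j, T) = T*j
h(z, F) = 2/√(1 + 4*z) (h(z, F) = 1/(4*0 + √(1 + 4*z)/2) = 1/(0 + √(1 + 4*z)/2) = 1/(√(1 + 4*z)/2) = 2/√(1 + 4*z))
-418*h(1, 5) = -836/√(1 + 4*1) = -836/√(1 + 4) = -836/√5 = -836*√5/5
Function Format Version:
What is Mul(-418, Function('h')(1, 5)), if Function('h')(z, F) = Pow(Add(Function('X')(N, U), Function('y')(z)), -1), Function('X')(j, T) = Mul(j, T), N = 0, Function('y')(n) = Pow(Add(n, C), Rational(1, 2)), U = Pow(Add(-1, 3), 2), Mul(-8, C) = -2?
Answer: Mul(Rational(-836, 5), Pow(5, Rational(1, 2))) ≈ -373.87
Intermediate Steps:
C = Rational(1, 4) (C = Mul(Rational(-1, 8), -2) = Rational(1, 4) ≈ 0.25000)
U = 4 (U = Pow(2, 2) = 4)
Function('y')(n) = Pow(Add(Rational(1, 4), n), Rational(1, 2)) (Function('y')(n) = Pow(Add(n, Rational(1, 4)), Rational(1, 2)) = Pow(Add(Rational(1, 4), n), Rational(1, 2)))
Function('X')(j, T) = Mul(T, j)
Function('h')(z, F) = Mul(2, Pow(Add(1, Mul(4, z)), Rational(-1, 2))) (Function('h')(z, F) = Pow(Add(Mul(4, 0), Mul(Rational(1, 2), Pow(Add(1, Mul(4, z)), Rational(1, 2)))), -1) = Pow(Add(0, Mul(Rational(1, 2), Pow(Add(1, Mul(4, z)), Rational(1, 2)))), -1) = Pow(Mul(Rational(1, 2), Pow(Add(1, Mul(4, z)), Rational(1, 2))), -1) = Mul(2, Pow(Add(1, Mul(4, z)), Rational(-1, 2))))
Mul(-418, Function('h')(1, 5)) = Mul(-418, Mul(2, Pow(Add(1, Mul(4, 1)), Rational(-1, 2)))) = Mul(-418, Mul(2, Pow(Add(1, 4), Rational(-1, 2)))) = Mul(-418, Mul(2, Pow(5, Rational(-1, 2)))) = Mul(-418, Mul(2, Mul(Rational(1, 5), Pow(5, Rational(1, 2))))) = Mul(-418, Mul(Rational(2, 5), Pow(5, Rational(1, 2)))) = Mul(Rational(-836, 5), Pow(5, Rational(1, 2)))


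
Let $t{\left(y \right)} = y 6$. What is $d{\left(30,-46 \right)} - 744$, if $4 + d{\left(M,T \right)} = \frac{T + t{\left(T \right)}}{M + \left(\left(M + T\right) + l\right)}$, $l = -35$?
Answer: $- \frac{2198}{3} \approx -732.67$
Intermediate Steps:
$t{\left(y \right)} = 6 y$
$d{\left(M,T \right)} = -4 + \frac{7 T}{-35 + T + 2 M}$ ($d{\left(M,T \right)} = -4 + \frac{T + 6 T}{M - \left(35 - M - T\right)} = -4 + \frac{7 T}{M + \left(-35 + M + T\right)} = -4 + \frac{7 T}{-35 + T + 2 M}$)
$d{\left(30,-46 \right)} - 744 = \frac{140 - 240 + 3 \left(-46\right)}{-35 - 46 + 2 \cdot 30} - 744 = \frac{140 - 240 - 138}{-35 - 46 + 60} - 744 = \frac{1}{-21} \left(-238\right) - 744 = \left(- \frac{1}{21}\right) \left(-238\right) - 744 = \frac{34}{3} - 744 = - \frac{2198}{3}$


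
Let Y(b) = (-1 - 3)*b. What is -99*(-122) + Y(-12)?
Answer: 12126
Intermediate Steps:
Y(b) = -4*b
-99*(-122) + Y(-12) = -99*(-122) - 4*(-12) = 12078 + 48 = 12126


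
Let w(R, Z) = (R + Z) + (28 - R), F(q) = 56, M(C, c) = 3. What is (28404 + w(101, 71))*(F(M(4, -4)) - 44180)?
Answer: -1257666372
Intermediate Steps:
w(R, Z) = 28 + Z
(28404 + w(101, 71))*(F(M(4, -4)) - 44180) = (28404 + (28 + 71))*(56 - 44180) = (28404 + 99)*(-44124) = 28503*(-44124) = -1257666372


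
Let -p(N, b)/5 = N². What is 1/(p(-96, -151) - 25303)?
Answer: -1/71383 ≈ -1.4009e-5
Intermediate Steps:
p(N, b) = -5*N²
1/(p(-96, -151) - 25303) = 1/(-5*(-96)² - 25303) = 1/(-5*9216 - 25303) = 1/(-46080 - 25303) = 1/(-71383) = -1/71383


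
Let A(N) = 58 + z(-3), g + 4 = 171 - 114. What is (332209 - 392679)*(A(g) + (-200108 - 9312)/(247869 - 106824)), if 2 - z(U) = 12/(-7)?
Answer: -719175757000/197463 ≈ -3.6421e+6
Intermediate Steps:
z(U) = 26/7 (z(U) = 2 - 12/(-7) = 2 - 12*(-1)/7 = 2 - 1*(-12/7) = 2 + 12/7 = 26/7)
g = 53 (g = -4 + (171 - 114) = -4 + 57 = 53)
A(N) = 432/7 (A(N) = 58 + 26/7 = 432/7)
(332209 - 392679)*(A(g) + (-200108 - 9312)/(247869 - 106824)) = (332209 - 392679)*(432/7 + (-200108 - 9312)/(247869 - 106824)) = -60470*(432/7 - 209420/141045) = -60470*(432/7 - 209420*1/141045) = -60470*(432/7 - 41884/28209) = -60470*11893100/197463 = -719175757000/197463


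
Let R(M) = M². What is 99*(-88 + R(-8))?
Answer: -2376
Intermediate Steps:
99*(-88 + R(-8)) = 99*(-88 + (-8)²) = 99*(-88 + 64) = 99*(-24) = -2376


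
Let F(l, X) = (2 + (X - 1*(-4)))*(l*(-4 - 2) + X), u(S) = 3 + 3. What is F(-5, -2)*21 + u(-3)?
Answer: 2358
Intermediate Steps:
u(S) = 6
F(l, X) = (6 + X)*(X - 6*l) (F(l, X) = (2 + (X + 4))*(l*(-6) + X) = (2 + (4 + X))*(-6*l + X) = (6 + X)*(X - 6*l))
F(-5, -2)*21 + u(-3) = ((-2)² - 36*(-5) + 6*(-2) - 6*(-2)*(-5))*21 + 6 = (4 + 180 - 12 - 60)*21 + 6 = 112*21 + 6 = 2352 + 6 = 2358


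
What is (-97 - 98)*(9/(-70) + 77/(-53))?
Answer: 228813/742 ≈ 308.37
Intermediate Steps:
(-97 - 98)*(9/(-70) + 77/(-53)) = -195*(9*(-1/70) + 77*(-1/53)) = -195*(-9/70 - 77/53) = -195*(-5867/3710) = 228813/742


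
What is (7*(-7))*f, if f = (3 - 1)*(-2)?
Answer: 196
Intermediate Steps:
f = -4 (f = 2*(-2) = -4)
(7*(-7))*f = (7*(-7))*(-4) = -49*(-4) = 196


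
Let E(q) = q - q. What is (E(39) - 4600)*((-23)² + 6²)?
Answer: -2599000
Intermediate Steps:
E(q) = 0
(E(39) - 4600)*((-23)² + 6²) = (0 - 4600)*((-23)² + 6²) = -4600*(529 + 36) = -4600*565 = -2599000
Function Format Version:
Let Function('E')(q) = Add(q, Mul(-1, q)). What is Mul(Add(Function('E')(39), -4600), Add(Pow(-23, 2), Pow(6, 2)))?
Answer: -2599000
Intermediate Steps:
Function('E')(q) = 0
Mul(Add(Function('E')(39), -4600), Add(Pow(-23, 2), Pow(6, 2))) = Mul(Add(0, -4600), Add(Pow(-23, 2), Pow(6, 2))) = Mul(-4600, Add(529, 36)) = Mul(-4600, 565) = -2599000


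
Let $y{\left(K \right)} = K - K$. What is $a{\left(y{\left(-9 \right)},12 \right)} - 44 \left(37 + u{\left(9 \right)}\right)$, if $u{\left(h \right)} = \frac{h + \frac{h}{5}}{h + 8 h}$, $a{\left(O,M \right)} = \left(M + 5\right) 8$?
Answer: $- \frac{22468}{15} \approx -1497.9$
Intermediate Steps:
$y{\left(K \right)} = 0$
$a{\left(O,M \right)} = 40 + 8 M$ ($a{\left(O,M \right)} = \left(5 + M\right) 8 = 40 + 8 M$)
$u{\left(h \right)} = \frac{2}{15}$ ($u{\left(h \right)} = \frac{h + h \frac{1}{5}}{9 h} = \left(h + \frac{h}{5}\right) \frac{1}{9 h} = \frac{6 h}{5} \frac{1}{9 h} = \frac{2}{15}$)
$a{\left(y{\left(-9 \right)},12 \right)} - 44 \left(37 + u{\left(9 \right)}\right) = \left(40 + 8 \cdot 12\right) - 44 \left(37 + \frac{2}{15}\right) = \left(40 + 96\right) - 44 \cdot \frac{557}{15} = 136 - \frac{24508}{15} = - \frac{22468}{15}$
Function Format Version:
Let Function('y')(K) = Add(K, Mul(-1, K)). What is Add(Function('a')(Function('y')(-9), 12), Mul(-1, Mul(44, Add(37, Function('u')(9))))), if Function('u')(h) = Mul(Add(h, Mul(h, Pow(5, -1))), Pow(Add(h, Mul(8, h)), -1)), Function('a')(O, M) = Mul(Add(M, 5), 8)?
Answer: Rational(-22468, 15) ≈ -1497.9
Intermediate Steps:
Function('y')(K) = 0
Function('a')(O, M) = Add(40, Mul(8, M)) (Function('a')(O, M) = Mul(Add(5, M), 8) = Add(40, Mul(8, M)))
Function('u')(h) = Rational(2, 15) (Function('u')(h) = Mul(Add(h, Mul(h, Rational(1, 5))), Pow(Mul(9, h), -1)) = Mul(Add(h, Mul(Rational(1, 5), h)), Mul(Rational(1, 9), Pow(h, -1))) = Mul(Mul(Rational(6, 5), h), Mul(Rational(1, 9), Pow(h, -1))) = Rational(2, 15))
Add(Function('a')(Function('y')(-9), 12), Mul(-1, Mul(44, Add(37, Function('u')(9))))) = Add(Add(40, Mul(8, 12)), Mul(-1, Mul(44, Add(37, Rational(2, 15))))) = Add(Add(40, 96), Mul(-1, Mul(44, Rational(557, 15)))) = Add(136, Mul(-1, Rational(24508, 15))) = Add(136, Rational(-24508, 15)) = Rational(-22468, 15)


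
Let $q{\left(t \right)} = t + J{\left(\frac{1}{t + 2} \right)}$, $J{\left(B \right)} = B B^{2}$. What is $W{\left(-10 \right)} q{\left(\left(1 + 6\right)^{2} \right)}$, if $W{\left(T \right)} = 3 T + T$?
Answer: $- \frac{259996000}{132651} \approx -1960.0$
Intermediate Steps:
$J{\left(B \right)} = B^{3}$
$q{\left(t \right)} = t + \frac{1}{\left(2 + t\right)^{3}}$ ($q{\left(t \right)} = t + \left(\frac{1}{t + 2}\right)^{3} = t + \left(\frac{1}{2 + t}\right)^{3} = t + \frac{1}{\left(2 + t\right)^{3}}$)
$W{\left(T \right)} = 4 T$
$W{\left(-10 \right)} q{\left(\left(1 + 6\right)^{2} \right)} = 4 \left(-10\right) \left(\left(1 + 6\right)^{2} + \frac{1}{\left(2 + \left(1 + 6\right)^{2}\right)^{3}}\right) = - 40 \left(7^{2} + \frac{1}{\left(2 + 7^{2}\right)^{3}}\right) = - 40 \left(49 + \frac{1}{\left(2 + 49\right)^{3}}\right) = - 40 \left(49 + \frac{1}{132651}\right) = \left(-40\right) \frac{6499900}{132651} = - \frac{259996000}{132651}$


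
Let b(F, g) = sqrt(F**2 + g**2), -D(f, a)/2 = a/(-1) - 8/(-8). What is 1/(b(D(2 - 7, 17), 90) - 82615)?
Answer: -82615/6825229101 - 2*sqrt(2281)/6825229101 ≈ -1.2118e-5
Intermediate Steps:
D(f, a) = -2 + 2*a (D(f, a) = -2*(a/(-1) - 8/(-8)) = -2*(a*(-1) - 8*(-1/8)) = -2*(-a + 1) = -2*(1 - a) = -2 + 2*a)
1/(b(D(2 - 7, 17), 90) - 82615) = 1/(sqrt((-2 + 2*17)**2 + 90**2) - 82615) = 1/(sqrt((-2 + 34)**2 + 8100) - 82615) = 1/(sqrt(32**2 + 8100) - 82615) = 1/(sqrt(1024 + 8100) - 82615) = 1/(sqrt(9124) - 82615) = 1/(2*sqrt(2281) - 82615) = 1/(-82615 + 2*sqrt(2281))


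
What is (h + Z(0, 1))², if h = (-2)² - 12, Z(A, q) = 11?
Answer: 9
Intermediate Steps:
h = -8 (h = 4 - 12 = -8)
(h + Z(0, 1))² = (-8 + 11)² = 3² = 9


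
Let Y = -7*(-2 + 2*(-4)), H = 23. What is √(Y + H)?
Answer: √93 ≈ 9.6436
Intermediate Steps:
Y = 70 (Y = -7*(-2 - 8) = -7*(-10) = 70)
√(Y + H) = √(70 + 23) = √93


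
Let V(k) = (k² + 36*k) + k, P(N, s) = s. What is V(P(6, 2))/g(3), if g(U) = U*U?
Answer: 26/3 ≈ 8.6667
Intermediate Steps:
g(U) = U²
V(k) = k² + 37*k
V(P(6, 2))/g(3) = (2*(37 + 2))/(3²) = (2*39)/9 = 78*(⅑) = 26/3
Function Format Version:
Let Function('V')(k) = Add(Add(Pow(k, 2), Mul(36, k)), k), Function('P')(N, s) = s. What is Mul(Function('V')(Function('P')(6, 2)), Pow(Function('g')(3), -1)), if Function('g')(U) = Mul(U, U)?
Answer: Rational(26, 3) ≈ 8.6667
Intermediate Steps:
Function('g')(U) = Pow(U, 2)
Function('V')(k) = Add(Pow(k, 2), Mul(37, k))
Mul(Function('V')(Function('P')(6, 2)), Pow(Function('g')(3), -1)) = Mul(Mul(2, Add(37, 2)), Pow(Pow(3, 2), -1)) = Mul(Mul(2, 39), Pow(9, -1)) = Mul(78, Rational(1, 9)) = Rational(26, 3)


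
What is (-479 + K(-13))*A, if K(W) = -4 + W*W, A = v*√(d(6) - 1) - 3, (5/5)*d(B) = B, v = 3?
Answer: 942 - 942*√5 ≈ -1164.4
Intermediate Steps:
d(B) = B
A = -3 + 3*√5 (A = 3*√(6 - 1) - 3 = 3*√5 - 3 = -3 + 3*√5 ≈ 3.7082)
K(W) = -4 + W²
(-479 + K(-13))*A = (-479 + (-4 + (-13)²))*(-3 + 3*√5) = (-479 + (-4 + 169))*(-3 + 3*√5) = (-479 + 165)*(-3 + 3*√5) = -314*(-3 + 3*√5) = 942 - 942*√5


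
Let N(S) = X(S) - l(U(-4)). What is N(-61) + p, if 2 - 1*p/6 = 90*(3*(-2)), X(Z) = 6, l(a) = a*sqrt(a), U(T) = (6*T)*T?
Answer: 3258 - 384*sqrt(6) ≈ 2317.4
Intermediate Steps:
U(T) = 6*T**2
l(a) = a**(3/2)
p = 3252 (p = 12 - 540*3*(-2) = 12 - 540*(-6) = 12 - 6*(-540) = 12 + 3240 = 3252)
N(S) = 6 - 384*sqrt(6) (N(S) = 6 - (6*(-4)**2)**(3/2) = 6 - (6*16)**(3/2) = 6 - 96**(3/2) = 6 - 384*sqrt(6))
N(-61) + p = (6 - 384*sqrt(6)) + 3252 = 3258 - 384*sqrt(6)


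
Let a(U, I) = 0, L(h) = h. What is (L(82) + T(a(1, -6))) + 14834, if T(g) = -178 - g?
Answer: 14738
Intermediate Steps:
(L(82) + T(a(1, -6))) + 14834 = (82 + (-178 - 1*0)) + 14834 = (82 + (-178 + 0)) + 14834 = (82 - 178) + 14834 = -96 + 14834 = 14738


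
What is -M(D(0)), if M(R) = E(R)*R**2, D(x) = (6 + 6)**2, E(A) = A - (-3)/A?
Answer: -2986416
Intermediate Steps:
E(A) = A + 3/A
D(x) = 144 (D(x) = 12**2 = 144)
M(R) = R**2*(R + 3/R) (M(R) = (R + 3/R)*R**2 = R**2*(R + 3/R))
-M(D(0)) = -144*(3 + 144**2) = -144*(3 + 20736) = -144*20739 = -1*2986416 = -2986416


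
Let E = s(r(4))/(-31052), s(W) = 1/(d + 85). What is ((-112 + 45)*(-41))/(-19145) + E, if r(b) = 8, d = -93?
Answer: -97482801/679417760 ≈ -0.14348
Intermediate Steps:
s(W) = -⅛ (s(W) = 1/(-93 + 85) = 1/(-8) = -⅛)
E = 1/248416 (E = -⅛/(-31052) = -⅛*(-1/31052) = 1/248416 ≈ 4.0255e-6)
((-112 + 45)*(-41))/(-19145) + E = ((-112 + 45)*(-41))/(-19145) + 1/248416 = -67*(-41)*(-1/19145) + 1/248416 = 2747*(-1/19145) + 1/248416 = -2747/19145 + 1/248416 = -97482801/679417760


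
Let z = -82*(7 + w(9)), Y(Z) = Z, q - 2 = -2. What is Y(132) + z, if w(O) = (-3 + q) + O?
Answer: -934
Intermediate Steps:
q = 0 (q = 2 - 2 = 0)
w(O) = -3 + O (w(O) = (-3 + 0) + O = -3 + O)
z = -1066 (z = -82*(7 + (-3 + 9)) = -82*(7 + 6) = -82*13 = -1066)
Y(132) + z = 132 - 1066 = -934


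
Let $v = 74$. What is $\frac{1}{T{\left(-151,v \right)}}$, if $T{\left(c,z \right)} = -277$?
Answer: $- \frac{1}{277} \approx -0.0036101$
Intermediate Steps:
$\frac{1}{T{\left(-151,v \right)}} = \frac{1}{-277} = - \frac{1}{277}$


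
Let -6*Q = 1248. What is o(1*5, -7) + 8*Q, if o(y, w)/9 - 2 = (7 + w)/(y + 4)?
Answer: -1646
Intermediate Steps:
Q = -208 (Q = -1/6*1248 = -208)
o(y, w) = 18 + 9*(7 + w)/(4 + y) (o(y, w) = 18 + 9*((7 + w)/(y + 4)) = 18 + 9*((7 + w)/(4 + y)) = 18 + 9*(7 + w)/(4 + y))
o(1*5, -7) + 8*Q = 9*(15 - 7 + 2*(1*5))/(4 + 1*5) + 8*(-208) = 9*(15 - 7 + 2*5)/(4 + 5) - 1664 = 9*(15 - 7 + 10)/9 - 1664 = 9*(1/9)*18 - 1664 = 18 - 1664 = -1646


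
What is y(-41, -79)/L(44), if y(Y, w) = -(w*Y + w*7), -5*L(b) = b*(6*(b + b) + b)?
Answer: 6715/12584 ≈ 0.53361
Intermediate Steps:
L(b) = -13*b²/5 (L(b) = -b*(6*(b + b) + b)/5 = -b*(6*(2*b) + b)/5 = -b*(12*b + b)/5 = -b*13*b/5 = -13*b²/5)
y(Y, w) = -7*w - Y*w (y(Y, w) = -(Y*w + 7*w) = -(7*w + Y*w) = -7*w - Y*w)
y(-41, -79)/L(44) = (-1*(-79)*(7 - 41))/((-13/5*44²)) = (-1*(-79)*(-34))/((-13/5*1936)) = -2686/(-25168/5) = -2686*(-5/25168) = 6715/12584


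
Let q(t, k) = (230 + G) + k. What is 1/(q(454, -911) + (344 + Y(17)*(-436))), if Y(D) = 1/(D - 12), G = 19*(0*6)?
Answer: -5/2121 ≈ -0.0023574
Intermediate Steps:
G = 0 (G = 19*0 = 0)
Y(D) = 1/(-12 + D)
q(t, k) = 230 + k (q(t, k) = (230 + 0) + k = 230 + k)
1/(q(454, -911) + (344 + Y(17)*(-436))) = 1/((230 - 911) + (344 - 436/(-12 + 17))) = 1/(-681 + (344 - 436/5)) = 1/(-681 + 1284/5) = 1/(-2121/5) = -5/2121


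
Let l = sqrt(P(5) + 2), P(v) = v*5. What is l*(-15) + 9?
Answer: 9 - 45*sqrt(3) ≈ -68.942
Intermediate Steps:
P(v) = 5*v
l = 3*sqrt(3) (l = sqrt(5*5 + 2) = sqrt(25 + 2) = sqrt(27) = 3*sqrt(3) ≈ 5.1962)
l*(-15) + 9 = (3*sqrt(3))*(-15) + 9 = -45*sqrt(3) + 9 = 9 - 45*sqrt(3)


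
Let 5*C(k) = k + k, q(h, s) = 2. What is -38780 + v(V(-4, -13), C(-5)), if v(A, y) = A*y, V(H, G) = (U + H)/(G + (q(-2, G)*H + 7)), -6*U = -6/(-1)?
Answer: -271465/7 ≈ -38781.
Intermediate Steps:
C(k) = 2*k/5 (C(k) = (k + k)/5 = (2*k)/5 = 2*k/5)
U = -1 (U = -(-1)/(-1) = -(-1)*(-1) = -1/6*6 = -1)
V(H, G) = (-1 + H)/(7 + G + 2*H) (V(H, G) = (-1 + H)/(G + (2*H + 7)) = (-1 + H)/(G + (7 + 2*H)) = (-1 + H)/(7 + G + 2*H))
-38780 + v(V(-4, -13), C(-5)) = -38780 + ((-1 - 4)/(7 - 13 + 2*(-4)))*((2/5)*(-5)) = -38780 + (-5/(7 - 13 - 8))*(-2) = -38780 + (-5/(-14))*(-2) = -38780 - 1/14*(-5)*(-2) = -38780 + (5/14)*(-2) = -38780 - 5/7 = -271465/7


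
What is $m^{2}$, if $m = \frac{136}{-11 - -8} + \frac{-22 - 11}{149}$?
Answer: $\frac{414651769}{199809} \approx 2075.2$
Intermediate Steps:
$m = - \frac{20363}{447}$ ($m = \frac{136}{-11 + \left(10 - 2\right)} - \frac{33}{149} = \frac{136}{-11 + 8} - \frac{33}{149} = \frac{136}{-3} - \frac{33}{149} = 136 \left(- \frac{1}{3}\right) - \frac{33}{149} = - \frac{136}{3} - \frac{33}{149} = - \frac{20363}{447} \approx -45.555$)
$m^{2} = \left(- \frac{20363}{447}\right)^{2} = \frac{414651769}{199809}$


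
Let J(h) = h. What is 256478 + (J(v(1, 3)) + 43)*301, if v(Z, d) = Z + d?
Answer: 270625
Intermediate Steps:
256478 + (J(v(1, 3)) + 43)*301 = 256478 + ((1 + 3) + 43)*301 = 256478 + (4 + 43)*301 = 256478 + 47*301 = 256478 + 14147 = 270625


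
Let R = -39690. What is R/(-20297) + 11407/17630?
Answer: 931262579/357836110 ≈ 2.6025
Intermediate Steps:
R/(-20297) + 11407/17630 = -39690/(-20297) + 11407/17630 = -39690*(-1/20297) + 11407*(1/17630) = 39690/20297 + 11407/17630 = 931262579/357836110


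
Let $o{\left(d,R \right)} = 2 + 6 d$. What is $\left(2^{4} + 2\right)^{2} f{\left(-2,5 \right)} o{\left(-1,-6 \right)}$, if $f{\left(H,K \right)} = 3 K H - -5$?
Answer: $32400$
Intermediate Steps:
$f{\left(H,K \right)} = 5 + 3 H K$ ($f{\left(H,K \right)} = 3 H K + 5 = 5 + 3 H K$)
$\left(2^{4} + 2\right)^{2} f{\left(-2,5 \right)} o{\left(-1,-6 \right)} = \left(2^{4} + 2\right)^{2} \left(5 + 3 \left(-2\right) 5\right) \left(2 + 6 \left(-1\right)\right) = \left(16 + 2\right)^{2} \left(5 - 30\right) \left(2 - 6\right) = 18^{2} \left(-25\right) \left(-4\right) = 324 \left(-25\right) \left(-4\right) = \left(-8100\right) \left(-4\right) = 32400$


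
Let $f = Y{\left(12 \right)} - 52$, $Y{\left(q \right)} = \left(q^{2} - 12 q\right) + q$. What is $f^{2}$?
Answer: $1600$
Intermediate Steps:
$Y{\left(q \right)} = q^{2} - 11 q$
$f = -40$ ($f = 12 \left(-11 + 12\right) - 52 = 12 \cdot 1 - 52 = 12 - 52 = -40$)
$f^{2} = \left(-40\right)^{2} = 1600$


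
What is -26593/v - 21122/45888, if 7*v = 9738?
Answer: -728981927/37238112 ≈ -19.576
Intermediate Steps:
v = 9738/7 (v = (⅐)*9738 = 9738/7 ≈ 1391.1)
-26593/v - 21122/45888 = -26593/9738/7 - 21122/45888 = -26593*7/9738 - 21122*1/45888 = -186151/9738 - 10561/22944 = -728981927/37238112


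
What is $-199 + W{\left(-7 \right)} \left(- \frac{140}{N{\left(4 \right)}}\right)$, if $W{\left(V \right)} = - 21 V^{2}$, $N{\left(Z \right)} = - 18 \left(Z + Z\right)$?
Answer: $- \frac{14393}{12} \approx -1199.4$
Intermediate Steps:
$N{\left(Z \right)} = - 36 Z$ ($N{\left(Z \right)} = - 18 \cdot 2 Z = - 36 Z$)
$-199 + W{\left(-7 \right)} \left(- \frac{140}{N{\left(4 \right)}}\right) = -199 + - 21 \left(-7\right)^{2} \left(- \frac{140}{\left(-36\right) 4}\right) = -199 + \left(-21\right) 49 \left(- \frac{140}{-144}\right) = -199 - 1029 \left(\left(-140\right) \left(- \frac{1}{144}\right)\right) = -199 - \frac{12005}{12} = - \frac{14393}{12}$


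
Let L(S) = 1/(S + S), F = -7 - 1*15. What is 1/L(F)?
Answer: -44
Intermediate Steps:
F = -22 (F = -7 - 15 = -22)
L(S) = 1/(2*S)
1/L(F) = 1/((½)/(-22)) = 1/((½)*(-1/22)) = 1/(-1/44) = -44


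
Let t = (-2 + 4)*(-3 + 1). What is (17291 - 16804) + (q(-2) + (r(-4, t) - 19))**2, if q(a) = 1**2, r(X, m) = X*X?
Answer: 491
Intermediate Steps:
t = -4 (t = 2*(-2) = -4)
r(X, m) = X**2
q(a) = 1
(17291 - 16804) + (q(-2) + (r(-4, t) - 19))**2 = (17291 - 16804) + (1 + ((-4)**2 - 19))**2 = 487 + (1 + (16 - 19))**2 = 487 + (1 - 3)**2 = 487 + (-2)**2 = 487 + 4 = 491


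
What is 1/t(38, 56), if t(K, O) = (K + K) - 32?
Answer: 1/44 ≈ 0.022727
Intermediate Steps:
t(K, O) = -32 + 2*K (t(K, O) = 2*K - 32 = -32 + 2*K)
1/t(38, 56) = 1/(-32 + 2*38) = 1/(-32 + 76) = 1/44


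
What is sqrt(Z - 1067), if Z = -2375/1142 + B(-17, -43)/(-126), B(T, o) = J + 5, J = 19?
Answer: I*sqrt(614976109734)/23982 ≈ 32.7*I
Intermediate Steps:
B(T, o) = 24 (B(T, o) = 19 + 5 = 24)
Z = -54443/23982 (Z = -2375/1142 + 24/(-126) = -2375*1/1142 + 24*(-1/126) = -2375/1142 - 4/21 = -54443/23982 ≈ -2.2702)
sqrt(Z - 1067) = sqrt(-54443/23982 - 1067) = sqrt(-25643237/23982) = I*sqrt(614976109734)/23982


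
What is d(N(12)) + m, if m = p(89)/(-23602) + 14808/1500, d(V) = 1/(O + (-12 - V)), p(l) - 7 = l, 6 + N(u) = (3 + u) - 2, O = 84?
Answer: 189528667/19176625 ≈ 9.8833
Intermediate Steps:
N(u) = -5 + u (N(u) = -6 + ((3 + u) - 2) = -6 + (1 + u) = -5 + u)
p(l) = 7 + l
d(V) = 1/(72 - V) (d(V) = 1/(84 + (-12 - V)) = 1/(72 - V))
m = 14556434/1475125 (m = (7 + 89)/(-23602) + 14808/1500 = 96*(-1/23602) + 14808*(1/1500) = -48/11801 + 1234/125 = 14556434/1475125 ≈ 9.8679)
d(N(12)) + m = -1/(-72 + (-5 + 12)) + 14556434/1475125 = -1/(-72 + 7) + 14556434/1475125 = -1/(-65) + 14556434/1475125 = -1*(-1/65) + 14556434/1475125 = 1/65 + 14556434/1475125 = 189528667/19176625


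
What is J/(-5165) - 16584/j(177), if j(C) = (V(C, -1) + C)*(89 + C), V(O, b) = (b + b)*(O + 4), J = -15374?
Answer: 16844218/5083393 ≈ 3.3136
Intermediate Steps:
V(O, b) = 2*b*(4 + O) (V(O, b) = (2*b)*(4 + O) = 2*b*(4 + O))
j(C) = (-8 - C)*(89 + C) (j(C) = (2*(-1)*(4 + C) + C)*(89 + C) = ((-8 - 2*C) + C)*(89 + C) = (-8 - C)*(89 + C))
J/(-5165) - 16584/j(177) = -15374/(-5165) - 16584/(-712 - 1*177**2 - 97*177) = -15374*(-1/5165) - 16584/(-712 - 1*31329 - 17169) = 15374/5165 - 16584/(-712 - 31329 - 17169) = 15374/5165 - 16584/(-49210) = 15374/5165 - 16584*(-1/49210) = 15374/5165 + 8292/24605 = 16844218/5083393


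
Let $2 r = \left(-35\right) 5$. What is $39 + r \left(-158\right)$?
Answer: $13864$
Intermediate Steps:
$r = - \frac{175}{2}$ ($r = \frac{\left(-35\right) 5}{2} = \frac{1}{2} \left(-175\right) = - \frac{175}{2} \approx -87.5$)
$39 + r \left(-158\right) = 39 - -13825 = 39 + 13825 = 13864$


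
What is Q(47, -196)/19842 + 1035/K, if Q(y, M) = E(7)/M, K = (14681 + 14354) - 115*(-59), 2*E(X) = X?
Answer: 6388925/221119248 ≈ 0.028894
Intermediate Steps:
E(X) = X/2
K = 35820 (K = 29035 + 6785 = 35820)
Q(y, M) = 7/(2*M) (Q(y, M) = ((½)*7)/M = 7/(2*M))
Q(47, -196)/19842 + 1035/K = ((7/2)/(-196))/19842 + 1035/35820 = ((7/2)*(-1/196))*(1/19842) + 1035*(1/35820) = -1/56*1/19842 + 23/796 = -1/1111152 + 23/796 = 6388925/221119248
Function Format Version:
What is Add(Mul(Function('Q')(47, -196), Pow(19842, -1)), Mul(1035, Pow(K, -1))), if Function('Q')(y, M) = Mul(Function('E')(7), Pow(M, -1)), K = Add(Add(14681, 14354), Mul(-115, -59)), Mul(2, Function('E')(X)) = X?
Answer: Rational(6388925, 221119248) ≈ 0.028894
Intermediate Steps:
Function('E')(X) = Mul(Rational(1, 2), X)
K = 35820 (K = Add(29035, 6785) = 35820)
Function('Q')(y, M) = Mul(Rational(7, 2), Pow(M, -1)) (Function('Q')(y, M) = Mul(Mul(Rational(1, 2), 7), Pow(M, -1)) = Mul(Rational(7, 2), Pow(M, -1)))
Add(Mul(Function('Q')(47, -196), Pow(19842, -1)), Mul(1035, Pow(K, -1))) = Add(Mul(Mul(Rational(7, 2), Pow(-196, -1)), Pow(19842, -1)), Mul(1035, Pow(35820, -1))) = Add(Mul(Mul(Rational(7, 2), Rational(-1, 196)), Rational(1, 19842)), Mul(1035, Rational(1, 35820))) = Add(Mul(Rational(-1, 56), Rational(1, 19842)), Rational(23, 796)) = Add(Rational(-1, 1111152), Rational(23, 796)) = Rational(6388925, 221119248)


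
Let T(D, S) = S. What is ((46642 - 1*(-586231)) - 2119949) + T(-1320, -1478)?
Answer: -1488554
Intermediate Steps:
((46642 - 1*(-586231)) - 2119949) + T(-1320, -1478) = ((46642 - 1*(-586231)) - 2119949) - 1478 = ((46642 + 586231) - 2119949) - 1478 = (632873 - 2119949) - 1478 = -1487076 - 1478 = -1488554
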